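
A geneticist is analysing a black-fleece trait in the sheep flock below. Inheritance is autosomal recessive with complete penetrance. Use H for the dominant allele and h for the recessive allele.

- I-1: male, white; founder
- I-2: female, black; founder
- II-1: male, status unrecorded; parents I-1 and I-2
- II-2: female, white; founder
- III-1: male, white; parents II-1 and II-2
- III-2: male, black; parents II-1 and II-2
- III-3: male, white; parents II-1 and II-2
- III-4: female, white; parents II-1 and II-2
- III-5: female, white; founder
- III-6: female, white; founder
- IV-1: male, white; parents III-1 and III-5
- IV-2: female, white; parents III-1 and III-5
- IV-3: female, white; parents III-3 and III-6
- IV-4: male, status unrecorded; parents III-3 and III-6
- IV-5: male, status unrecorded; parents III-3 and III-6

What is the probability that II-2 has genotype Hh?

II-2 is white so carries H and passed h to III-2 (hh), so II-2 is Hh, giving P(Hh) = 1.

1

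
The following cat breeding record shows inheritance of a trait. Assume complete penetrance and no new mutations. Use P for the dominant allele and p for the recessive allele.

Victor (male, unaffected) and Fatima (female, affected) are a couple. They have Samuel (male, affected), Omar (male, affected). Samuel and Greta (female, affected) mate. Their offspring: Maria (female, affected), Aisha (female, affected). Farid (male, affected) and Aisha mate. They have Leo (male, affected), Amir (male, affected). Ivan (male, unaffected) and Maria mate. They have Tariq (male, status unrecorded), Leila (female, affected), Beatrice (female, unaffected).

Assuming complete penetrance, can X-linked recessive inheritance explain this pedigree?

No

Under X-linked recessive, Leila (affected, female) cannot arise from Ivan (unaffected) × Maria (affected).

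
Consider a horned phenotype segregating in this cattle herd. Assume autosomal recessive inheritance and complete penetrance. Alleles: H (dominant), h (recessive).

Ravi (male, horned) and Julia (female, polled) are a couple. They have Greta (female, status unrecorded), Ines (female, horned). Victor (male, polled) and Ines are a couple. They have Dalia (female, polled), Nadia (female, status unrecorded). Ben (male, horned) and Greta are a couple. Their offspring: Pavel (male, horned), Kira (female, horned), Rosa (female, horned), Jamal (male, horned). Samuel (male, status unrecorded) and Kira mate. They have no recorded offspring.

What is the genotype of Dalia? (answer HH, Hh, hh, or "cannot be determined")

From phenotype alone, Dalia is HH or Hh.
Dalia is polled so carries H and received h from Ines (hh), so Dalia is Hh.

Hh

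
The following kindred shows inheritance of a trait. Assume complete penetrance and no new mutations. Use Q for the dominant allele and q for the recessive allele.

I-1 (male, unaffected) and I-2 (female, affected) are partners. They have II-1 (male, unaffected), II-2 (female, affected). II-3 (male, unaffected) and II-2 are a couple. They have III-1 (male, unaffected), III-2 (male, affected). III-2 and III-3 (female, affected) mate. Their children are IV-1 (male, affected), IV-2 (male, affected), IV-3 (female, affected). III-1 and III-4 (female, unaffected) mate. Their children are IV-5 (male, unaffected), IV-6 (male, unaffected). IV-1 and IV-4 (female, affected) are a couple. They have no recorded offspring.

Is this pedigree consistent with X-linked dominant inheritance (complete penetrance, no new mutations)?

Yes

A consistent assignment under X-linked dominant exists: I-1 X^q Y, I-2 X^Q X^q, II-1 X^q Y, II-2 X^Q X^q, II-3 X^q Y, III-1 X^q Y, III-2 X^Q Y, III-3 X^Q X^Q, III-4 X^q X^q, IV-1 X^Q Y, IV-2 X^Q Y, IV-3 X^Q X^Q, IV-4 X^Q X^Q, IV-5 X^q Y, IV-6 X^q Y.
In this assignment every recorded phenotype matches its genotype and every non-founder's genotype is obtainable from its parents' genotypes, so the pedigree is consistent.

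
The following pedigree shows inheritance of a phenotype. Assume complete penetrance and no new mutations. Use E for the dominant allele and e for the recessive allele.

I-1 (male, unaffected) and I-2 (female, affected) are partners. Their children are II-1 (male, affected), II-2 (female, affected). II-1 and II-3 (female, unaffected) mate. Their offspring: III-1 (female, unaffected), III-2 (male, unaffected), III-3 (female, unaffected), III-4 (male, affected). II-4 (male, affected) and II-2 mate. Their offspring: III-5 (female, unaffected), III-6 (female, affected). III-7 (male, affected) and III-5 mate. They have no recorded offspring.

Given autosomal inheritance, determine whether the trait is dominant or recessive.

dominant

II-4 and II-2 are both affected yet have an unaffected child III-5. Under a recessive model two affected parents are homozygous and every child would be affected, so the trait cannot be recessive.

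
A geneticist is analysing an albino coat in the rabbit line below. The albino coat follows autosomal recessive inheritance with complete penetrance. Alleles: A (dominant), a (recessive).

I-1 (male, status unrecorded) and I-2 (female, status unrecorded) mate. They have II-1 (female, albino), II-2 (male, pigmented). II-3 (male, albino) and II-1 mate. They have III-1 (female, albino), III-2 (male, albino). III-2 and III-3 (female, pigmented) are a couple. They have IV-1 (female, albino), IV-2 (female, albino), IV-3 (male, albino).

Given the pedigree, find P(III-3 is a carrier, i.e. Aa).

1

III-3 is pigmented so carries A and passed a to IV-1 (aa), so III-3 is Aa, giving P(Aa) = 1.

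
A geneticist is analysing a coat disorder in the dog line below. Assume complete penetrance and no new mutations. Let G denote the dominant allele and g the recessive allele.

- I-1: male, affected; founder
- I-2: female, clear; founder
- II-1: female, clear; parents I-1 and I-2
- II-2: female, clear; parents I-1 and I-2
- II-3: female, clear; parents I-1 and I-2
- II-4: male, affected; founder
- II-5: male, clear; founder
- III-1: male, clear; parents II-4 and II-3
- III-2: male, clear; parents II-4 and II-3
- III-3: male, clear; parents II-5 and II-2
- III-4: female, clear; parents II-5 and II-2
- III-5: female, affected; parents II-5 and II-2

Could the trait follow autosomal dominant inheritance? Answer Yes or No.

Under autosomal dominant, III-5 (affected, female) cannot arise from II-5 (clear) × II-2 (clear).

No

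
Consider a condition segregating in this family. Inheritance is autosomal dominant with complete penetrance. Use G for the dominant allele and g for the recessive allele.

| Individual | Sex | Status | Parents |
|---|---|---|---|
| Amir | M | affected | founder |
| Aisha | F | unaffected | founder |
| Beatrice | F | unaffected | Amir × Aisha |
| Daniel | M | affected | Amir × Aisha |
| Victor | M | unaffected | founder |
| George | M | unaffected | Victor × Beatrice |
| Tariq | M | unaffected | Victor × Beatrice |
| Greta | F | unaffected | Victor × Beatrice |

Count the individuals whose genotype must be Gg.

2

Obligate heterozygotes: Amir is affected so carries G and passed g to Beatrice (gg), so Amir is Gg; Daniel is affected so carries G and received g from Aisha (gg), so Daniel is Gg.
Every other individual is either homozygous by phenotype or has at least one consistent homozygous assignment, so the count is 2.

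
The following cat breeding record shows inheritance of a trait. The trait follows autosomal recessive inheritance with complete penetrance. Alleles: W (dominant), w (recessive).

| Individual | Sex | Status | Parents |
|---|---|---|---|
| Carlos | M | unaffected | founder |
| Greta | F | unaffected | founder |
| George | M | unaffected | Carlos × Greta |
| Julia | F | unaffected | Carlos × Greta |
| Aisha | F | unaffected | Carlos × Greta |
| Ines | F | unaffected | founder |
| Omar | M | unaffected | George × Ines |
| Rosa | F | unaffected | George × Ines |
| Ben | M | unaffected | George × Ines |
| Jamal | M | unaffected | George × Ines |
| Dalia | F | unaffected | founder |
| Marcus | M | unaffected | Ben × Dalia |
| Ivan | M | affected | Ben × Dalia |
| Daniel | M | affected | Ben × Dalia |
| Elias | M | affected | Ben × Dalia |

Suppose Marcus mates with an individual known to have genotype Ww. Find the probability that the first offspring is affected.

1/6

Ben is unaffected so carries W and passed w to Ivan (ww), so Ben is Ww.
Dalia is unaffected so carries W and passed w to Ivan (ww), so Dalia is Ww.
Marcus is an unaffected offspring of Ben (Ww) × Dalia (Ww), whose cross gives 1/4 WW : 1/2 Ww : 1/4 ww; conditioning on being unaffected, Marcus is WW with probability 1/3, Ww with probability 2/3.
Summing over parental genotype combinations, P(offspring is affected) = 2/3·1/4 = 1/6.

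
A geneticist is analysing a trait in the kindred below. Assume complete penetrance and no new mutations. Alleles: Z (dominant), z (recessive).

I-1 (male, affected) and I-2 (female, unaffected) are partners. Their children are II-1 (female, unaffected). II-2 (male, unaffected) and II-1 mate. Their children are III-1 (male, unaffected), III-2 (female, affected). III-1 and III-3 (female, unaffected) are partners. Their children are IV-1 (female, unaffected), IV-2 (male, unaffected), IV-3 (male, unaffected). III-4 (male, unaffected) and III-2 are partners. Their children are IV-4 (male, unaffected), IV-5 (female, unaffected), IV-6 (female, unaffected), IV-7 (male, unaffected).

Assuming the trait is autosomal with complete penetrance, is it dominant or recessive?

recessive

II-2 and II-1 are both unaffected yet have an affected child III-2. Under dominance, an affected child requires at least one affected parent, so the trait cannot be dominant.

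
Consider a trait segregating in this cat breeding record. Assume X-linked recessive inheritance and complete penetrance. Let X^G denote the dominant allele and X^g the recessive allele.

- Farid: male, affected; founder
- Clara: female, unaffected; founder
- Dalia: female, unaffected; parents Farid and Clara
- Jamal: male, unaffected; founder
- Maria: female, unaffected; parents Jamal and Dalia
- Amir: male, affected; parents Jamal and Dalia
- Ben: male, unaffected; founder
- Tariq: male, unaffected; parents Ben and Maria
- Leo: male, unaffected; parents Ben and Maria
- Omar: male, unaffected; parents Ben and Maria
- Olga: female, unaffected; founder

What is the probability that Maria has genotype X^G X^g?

1/9

Jamal is unaffected, so Jamal is X^G Y.
Dalia is unaffected so carries G and received g from Farid (X^g Y), so Dalia is X^G X^g.
Their cross gives offspring ratios 1/2 X^G X^G : 1/2 X^G X^g. Conditioning on Maria being unaffected, P(X^G X^g) = 1/2 / 1 = 1/2 before taking Maria's own offspring into account.
Ben is unaffected, so Ben is X^G Y.
Now use Maria's offspring. Probability of each recorded status — unaffected son Tariq: 1/2 if Maria is X^G X^g, 1 if X^G X^G; unaffected son Leo: 1/2 if Maria is X^G X^g, 1 if X^G X^G; unaffected son Omar: 1/2 if Maria is X^G X^g, 1 if X^G X^G.
Bayes: P(X^G X^g) = 1/2·1/8 / (1/2·1/8 + 1/2·1) = 1/9.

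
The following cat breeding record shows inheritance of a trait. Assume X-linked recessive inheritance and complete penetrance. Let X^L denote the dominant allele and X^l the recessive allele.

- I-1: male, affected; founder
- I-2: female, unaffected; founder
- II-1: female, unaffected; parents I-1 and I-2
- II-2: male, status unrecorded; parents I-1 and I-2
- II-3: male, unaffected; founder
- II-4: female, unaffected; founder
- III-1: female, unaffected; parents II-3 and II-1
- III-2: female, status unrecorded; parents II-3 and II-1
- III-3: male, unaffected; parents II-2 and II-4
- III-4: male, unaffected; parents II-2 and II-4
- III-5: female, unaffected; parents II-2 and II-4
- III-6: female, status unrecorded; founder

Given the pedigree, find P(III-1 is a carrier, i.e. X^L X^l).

1/2

II-3 is unaffected, so II-3 is X^L Y.
II-1 is unaffected so carries L and received l from I-1 (X^l Y), so II-1 is X^L X^l.
Their cross gives offspring ratios 1/2 X^L X^L : 1/2 X^L X^l. Conditioning on III-1 being unaffected, P(X^L X^l) = 1/2 / 1 = 1/2.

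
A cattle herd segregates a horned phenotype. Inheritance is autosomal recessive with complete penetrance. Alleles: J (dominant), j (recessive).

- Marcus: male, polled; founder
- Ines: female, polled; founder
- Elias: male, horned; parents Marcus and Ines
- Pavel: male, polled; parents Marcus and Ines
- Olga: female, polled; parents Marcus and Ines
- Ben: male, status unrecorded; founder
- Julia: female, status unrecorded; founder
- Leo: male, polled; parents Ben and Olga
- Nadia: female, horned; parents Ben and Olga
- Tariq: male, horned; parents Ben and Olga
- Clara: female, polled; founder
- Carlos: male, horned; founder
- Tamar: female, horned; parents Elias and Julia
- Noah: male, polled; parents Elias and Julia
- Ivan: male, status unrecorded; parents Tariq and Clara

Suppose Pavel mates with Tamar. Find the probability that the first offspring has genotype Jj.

Marcus is polled so carries J and passed j to Elias (jj), so Marcus is Jj.
Ines is polled so carries J and passed j to Elias (jj), so Ines is Jj.
Pavel is a polled offspring of Marcus (Jj) × Ines (Jj), whose cross gives 1/4 JJ : 1/2 Jj : 1/4 jj; conditioning on being polled, Pavel is JJ with probability 1/3, Jj with probability 2/3.
Tamar is horned, so Tamar is jj.
Summing over parental genotype combinations, P(offspring has genotype Jj) = 1/3·1 + 2/3·1/2 = 2/3.

2/3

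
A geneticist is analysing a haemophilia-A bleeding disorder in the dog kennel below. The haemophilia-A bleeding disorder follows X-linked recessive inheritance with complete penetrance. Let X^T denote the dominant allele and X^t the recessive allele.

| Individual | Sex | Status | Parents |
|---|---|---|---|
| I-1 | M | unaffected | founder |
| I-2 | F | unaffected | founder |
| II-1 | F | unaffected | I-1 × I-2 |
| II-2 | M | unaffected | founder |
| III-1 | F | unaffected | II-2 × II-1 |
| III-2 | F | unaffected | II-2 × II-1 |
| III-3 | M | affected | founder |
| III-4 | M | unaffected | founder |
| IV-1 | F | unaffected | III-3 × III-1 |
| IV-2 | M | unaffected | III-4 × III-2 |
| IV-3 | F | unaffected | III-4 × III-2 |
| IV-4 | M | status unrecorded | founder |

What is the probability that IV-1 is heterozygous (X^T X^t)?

IV-1 is unaffected so carries T and received t from III-3 (X^t Y), so IV-1 is X^T X^t, giving P(X^T X^t) = 1.

1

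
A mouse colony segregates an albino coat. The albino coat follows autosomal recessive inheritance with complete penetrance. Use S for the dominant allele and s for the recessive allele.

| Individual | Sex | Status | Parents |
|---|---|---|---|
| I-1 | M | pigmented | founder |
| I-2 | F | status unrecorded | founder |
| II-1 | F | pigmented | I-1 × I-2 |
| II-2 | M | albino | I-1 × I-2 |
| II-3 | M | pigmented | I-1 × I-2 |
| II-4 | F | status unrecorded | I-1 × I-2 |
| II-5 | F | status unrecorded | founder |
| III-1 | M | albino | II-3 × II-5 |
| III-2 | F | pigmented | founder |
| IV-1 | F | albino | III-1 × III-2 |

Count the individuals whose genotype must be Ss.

Obligate heterozygotes: I-1 is pigmented so carries S and passed s to II-2 (ss), so I-1 is Ss; II-3 is pigmented so carries S and passed s to III-1 (ss), so II-3 is Ss; III-2 is pigmented so carries S and passed s to IV-1 (ss), so III-2 is Ss.
Every other individual is either homozygous by phenotype or has at least one consistent homozygous assignment, so the count is 3.

3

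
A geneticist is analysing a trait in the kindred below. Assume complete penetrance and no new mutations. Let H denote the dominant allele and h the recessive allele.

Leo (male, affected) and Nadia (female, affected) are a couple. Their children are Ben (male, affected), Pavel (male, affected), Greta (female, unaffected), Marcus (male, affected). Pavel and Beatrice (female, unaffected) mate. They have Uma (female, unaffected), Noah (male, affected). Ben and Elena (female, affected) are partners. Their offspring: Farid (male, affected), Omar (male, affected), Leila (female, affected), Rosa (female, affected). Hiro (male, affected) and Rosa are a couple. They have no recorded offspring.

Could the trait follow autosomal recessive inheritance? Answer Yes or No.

Under autosomal recessive, Greta (unaffected, female) cannot arise from Leo (affected) × Nadia (affected).

No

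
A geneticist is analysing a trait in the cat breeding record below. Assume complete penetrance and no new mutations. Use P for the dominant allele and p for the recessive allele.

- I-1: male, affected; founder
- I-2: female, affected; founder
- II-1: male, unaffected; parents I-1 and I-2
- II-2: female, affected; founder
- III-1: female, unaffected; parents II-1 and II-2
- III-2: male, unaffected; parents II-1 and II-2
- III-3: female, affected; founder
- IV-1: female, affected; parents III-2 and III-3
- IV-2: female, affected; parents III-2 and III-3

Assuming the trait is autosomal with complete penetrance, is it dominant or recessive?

I-1 and I-2 are both affected yet have an unaffected child II-1. Under a recessive model two affected parents are homozygous and every child would be affected, so the trait cannot be recessive.

dominant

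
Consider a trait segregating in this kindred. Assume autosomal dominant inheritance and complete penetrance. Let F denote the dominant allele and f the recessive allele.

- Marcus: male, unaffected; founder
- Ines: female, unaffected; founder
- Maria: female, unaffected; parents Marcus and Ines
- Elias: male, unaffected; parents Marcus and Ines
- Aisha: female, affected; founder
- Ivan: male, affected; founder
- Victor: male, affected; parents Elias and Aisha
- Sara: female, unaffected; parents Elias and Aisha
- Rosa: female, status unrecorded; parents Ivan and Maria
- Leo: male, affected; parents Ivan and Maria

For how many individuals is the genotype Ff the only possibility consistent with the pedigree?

Obligate heterozygotes: Aisha is affected so carries F and passed f to Sara (ff), so Aisha is Ff; Victor is affected so carries F and received f from Elias (ff), so Victor is Ff; Leo is affected so carries F and received f from Maria (ff), so Leo is Ff.
Every other individual is either homozygous by phenotype or has at least one consistent homozygous assignment, so the count is 3.

3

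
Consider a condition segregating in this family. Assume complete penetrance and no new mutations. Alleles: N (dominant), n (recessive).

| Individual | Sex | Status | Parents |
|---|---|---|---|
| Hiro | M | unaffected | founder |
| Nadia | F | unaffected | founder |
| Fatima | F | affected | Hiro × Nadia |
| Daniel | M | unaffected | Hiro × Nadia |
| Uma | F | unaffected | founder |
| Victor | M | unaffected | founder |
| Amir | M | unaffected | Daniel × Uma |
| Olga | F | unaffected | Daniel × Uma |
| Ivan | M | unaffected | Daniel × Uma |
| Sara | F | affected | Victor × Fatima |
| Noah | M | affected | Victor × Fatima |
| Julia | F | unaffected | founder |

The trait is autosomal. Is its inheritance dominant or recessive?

Hiro and Nadia are both unaffected yet have an affected child Fatima. Under dominance, an affected child requires at least one affected parent, so the trait cannot be dominant.

recessive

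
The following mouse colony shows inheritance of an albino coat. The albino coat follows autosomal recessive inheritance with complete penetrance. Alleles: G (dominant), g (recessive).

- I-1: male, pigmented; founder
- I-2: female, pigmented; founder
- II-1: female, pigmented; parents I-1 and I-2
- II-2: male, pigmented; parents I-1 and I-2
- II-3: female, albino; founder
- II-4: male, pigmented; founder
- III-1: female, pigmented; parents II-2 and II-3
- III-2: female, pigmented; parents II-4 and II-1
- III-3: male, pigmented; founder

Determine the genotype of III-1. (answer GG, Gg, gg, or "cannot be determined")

From phenotype alone, III-1 is GG or Gg.
III-1 is pigmented so carries G and received g from II-3 (gg), so III-1 is Gg.

Gg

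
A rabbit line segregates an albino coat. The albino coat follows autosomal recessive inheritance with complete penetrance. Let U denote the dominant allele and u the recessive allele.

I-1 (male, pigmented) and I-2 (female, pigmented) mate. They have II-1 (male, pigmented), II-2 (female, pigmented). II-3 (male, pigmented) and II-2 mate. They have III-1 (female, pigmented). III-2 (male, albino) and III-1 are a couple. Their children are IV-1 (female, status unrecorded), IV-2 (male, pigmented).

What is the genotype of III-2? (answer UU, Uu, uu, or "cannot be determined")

III-2 is albino, so III-2 is uu.

uu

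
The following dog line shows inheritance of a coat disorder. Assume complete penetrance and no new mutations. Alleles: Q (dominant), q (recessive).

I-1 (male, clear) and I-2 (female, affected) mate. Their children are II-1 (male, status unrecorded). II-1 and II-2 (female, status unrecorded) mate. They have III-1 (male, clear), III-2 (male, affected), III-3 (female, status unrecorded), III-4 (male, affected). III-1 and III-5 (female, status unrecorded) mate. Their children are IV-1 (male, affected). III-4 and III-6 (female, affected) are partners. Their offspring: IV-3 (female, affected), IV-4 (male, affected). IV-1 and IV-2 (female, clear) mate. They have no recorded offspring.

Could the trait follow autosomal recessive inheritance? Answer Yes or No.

A consistent assignment under autosomal recessive exists: I-1 QQ, I-2 qq, II-1 Qq, II-2 Qq, III-1 Qq, III-2 qq, III-3 QQ, III-4 qq, III-5 Qq, III-6 qq, IV-1 qq, IV-2 QQ, IV-3 qq, IV-4 qq.
In this assignment every recorded phenotype matches its genotype and every non-founder's genotype is obtainable from its parents' genotypes, so the pedigree is consistent.

Yes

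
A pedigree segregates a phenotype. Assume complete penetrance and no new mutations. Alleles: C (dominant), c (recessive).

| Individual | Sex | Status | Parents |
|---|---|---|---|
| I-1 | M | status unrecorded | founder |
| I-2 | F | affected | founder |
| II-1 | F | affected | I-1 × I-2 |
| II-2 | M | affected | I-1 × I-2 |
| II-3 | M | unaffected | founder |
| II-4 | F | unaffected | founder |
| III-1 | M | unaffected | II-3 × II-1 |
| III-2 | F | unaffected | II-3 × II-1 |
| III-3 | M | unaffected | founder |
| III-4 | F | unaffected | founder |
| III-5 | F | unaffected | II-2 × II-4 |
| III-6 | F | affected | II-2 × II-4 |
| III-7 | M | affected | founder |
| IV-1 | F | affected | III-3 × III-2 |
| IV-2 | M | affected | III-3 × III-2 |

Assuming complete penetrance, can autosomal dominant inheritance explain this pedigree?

No

Under autosomal dominant, IV-1 (affected, female) cannot arise from III-3 (unaffected) × III-2 (unaffected).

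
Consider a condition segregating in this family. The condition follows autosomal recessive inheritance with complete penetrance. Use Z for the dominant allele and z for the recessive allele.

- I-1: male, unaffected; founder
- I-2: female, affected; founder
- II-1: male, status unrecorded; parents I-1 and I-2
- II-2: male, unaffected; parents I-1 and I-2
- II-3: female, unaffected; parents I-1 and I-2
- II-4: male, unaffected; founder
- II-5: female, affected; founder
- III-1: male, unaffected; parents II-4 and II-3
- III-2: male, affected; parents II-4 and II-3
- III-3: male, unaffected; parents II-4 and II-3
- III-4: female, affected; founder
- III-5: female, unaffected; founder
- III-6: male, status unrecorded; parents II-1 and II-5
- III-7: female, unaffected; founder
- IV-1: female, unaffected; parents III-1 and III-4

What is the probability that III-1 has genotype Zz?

1/2

II-4 is unaffected so carries Z and passed z to III-2 (zz), so II-4 is Zz.
II-3 is unaffected so carries Z and received z from I-2 (zz), so II-3 is Zz.
Their cross gives offspring ratios 1/4 ZZ : 1/2 Zz : 1/4 zz. Conditioning on III-1 being unaffected, P(Zz) = 1/2 / 3/4 = 2/3 before taking III-1's own offspring into account.
III-4 is affected, so III-4 is zz.
Now use III-1's offspring. Probability of each recorded status — unaffected daughter IV-1: 1/2 if III-1 is Zz, 1 if ZZ.
Bayes: P(Zz) = 2/3·1/2 / (2/3·1/2 + 1/3·1) = 1/2.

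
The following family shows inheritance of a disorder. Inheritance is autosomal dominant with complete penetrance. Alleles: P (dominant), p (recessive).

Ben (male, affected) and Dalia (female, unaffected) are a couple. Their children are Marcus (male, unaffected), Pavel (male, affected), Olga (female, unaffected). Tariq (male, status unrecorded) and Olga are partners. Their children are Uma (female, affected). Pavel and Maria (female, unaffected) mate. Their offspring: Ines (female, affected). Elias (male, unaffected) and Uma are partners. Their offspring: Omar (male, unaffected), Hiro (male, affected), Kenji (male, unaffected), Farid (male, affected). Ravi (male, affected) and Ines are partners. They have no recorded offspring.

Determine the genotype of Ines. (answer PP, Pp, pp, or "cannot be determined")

Pp

From phenotype alone, Ines is PP or Pp.
Ines is affected so carries P and received p from Maria (pp), so Ines is Pp.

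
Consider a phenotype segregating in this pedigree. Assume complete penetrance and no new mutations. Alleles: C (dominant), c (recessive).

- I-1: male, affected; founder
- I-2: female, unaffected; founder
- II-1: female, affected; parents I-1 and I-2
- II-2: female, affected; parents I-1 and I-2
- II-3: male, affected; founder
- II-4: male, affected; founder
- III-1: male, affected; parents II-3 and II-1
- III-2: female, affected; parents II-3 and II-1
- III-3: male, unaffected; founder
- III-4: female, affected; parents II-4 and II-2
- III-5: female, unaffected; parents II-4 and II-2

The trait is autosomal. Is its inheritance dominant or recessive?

dominant

II-4 and II-2 are both affected yet have an unaffected child III-5. Under a recessive model two affected parents are homozygous and every child would be affected, so the trait cannot be recessive.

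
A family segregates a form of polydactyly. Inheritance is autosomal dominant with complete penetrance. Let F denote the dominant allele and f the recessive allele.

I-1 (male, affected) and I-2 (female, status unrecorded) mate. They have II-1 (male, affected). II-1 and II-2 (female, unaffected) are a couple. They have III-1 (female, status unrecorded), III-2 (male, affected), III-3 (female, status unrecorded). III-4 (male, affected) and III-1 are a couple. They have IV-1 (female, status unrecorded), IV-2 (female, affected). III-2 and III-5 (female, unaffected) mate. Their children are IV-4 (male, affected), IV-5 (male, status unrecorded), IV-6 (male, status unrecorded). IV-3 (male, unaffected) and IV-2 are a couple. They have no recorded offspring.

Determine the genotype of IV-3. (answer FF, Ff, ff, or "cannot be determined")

IV-3 is unaffected, so IV-3 is ff.

ff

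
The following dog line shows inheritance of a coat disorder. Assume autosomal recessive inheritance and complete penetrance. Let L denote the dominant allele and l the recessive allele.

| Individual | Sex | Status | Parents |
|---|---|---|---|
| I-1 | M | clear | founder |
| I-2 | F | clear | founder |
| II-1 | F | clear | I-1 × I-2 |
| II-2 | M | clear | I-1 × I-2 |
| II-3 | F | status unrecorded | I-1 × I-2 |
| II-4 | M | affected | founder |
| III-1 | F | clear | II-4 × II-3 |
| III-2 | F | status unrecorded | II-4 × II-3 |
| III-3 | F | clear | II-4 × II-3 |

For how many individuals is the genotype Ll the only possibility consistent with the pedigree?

2

Obligate heterozygotes: III-1 is clear so carries L and received l from II-4 (ll), so III-1 is Ll; III-3 is clear so carries L and received l from II-4 (ll), so III-3 is Ll.
Every other individual is either homozygous by phenotype or has at least one consistent homozygous assignment, so the count is 2.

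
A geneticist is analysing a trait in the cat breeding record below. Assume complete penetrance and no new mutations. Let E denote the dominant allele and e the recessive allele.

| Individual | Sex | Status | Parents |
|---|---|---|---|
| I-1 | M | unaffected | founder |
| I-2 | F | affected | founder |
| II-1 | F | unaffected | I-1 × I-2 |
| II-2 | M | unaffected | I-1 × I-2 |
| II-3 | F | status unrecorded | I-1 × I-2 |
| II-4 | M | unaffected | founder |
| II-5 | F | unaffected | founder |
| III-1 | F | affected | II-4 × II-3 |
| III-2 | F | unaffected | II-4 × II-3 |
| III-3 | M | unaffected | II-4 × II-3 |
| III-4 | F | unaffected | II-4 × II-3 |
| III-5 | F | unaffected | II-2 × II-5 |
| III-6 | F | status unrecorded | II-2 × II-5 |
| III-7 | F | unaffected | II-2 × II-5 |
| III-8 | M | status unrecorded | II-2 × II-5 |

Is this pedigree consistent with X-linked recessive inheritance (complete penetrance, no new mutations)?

No

Under X-linked recessive, II-2 (unaffected, male) cannot arise from I-1 (unaffected) × I-2 (affected).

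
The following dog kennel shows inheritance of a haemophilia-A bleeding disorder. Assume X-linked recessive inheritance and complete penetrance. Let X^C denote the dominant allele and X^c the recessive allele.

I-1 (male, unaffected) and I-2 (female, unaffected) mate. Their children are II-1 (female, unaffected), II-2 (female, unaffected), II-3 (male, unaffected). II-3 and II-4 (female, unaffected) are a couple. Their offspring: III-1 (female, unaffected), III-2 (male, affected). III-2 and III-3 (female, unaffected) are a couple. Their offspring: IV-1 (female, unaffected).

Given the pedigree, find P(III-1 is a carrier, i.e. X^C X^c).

1/2

II-3 is unaffected, so II-3 is X^C Y.
II-4 is unaffected so carries C and passed c to III-2 (X^c Y), so II-4 is X^C X^c.
Their cross gives offspring ratios 1/2 X^C X^C : 1/2 X^C X^c. Conditioning on III-1 being unaffected, P(X^C X^c) = 1/2 / 1 = 1/2.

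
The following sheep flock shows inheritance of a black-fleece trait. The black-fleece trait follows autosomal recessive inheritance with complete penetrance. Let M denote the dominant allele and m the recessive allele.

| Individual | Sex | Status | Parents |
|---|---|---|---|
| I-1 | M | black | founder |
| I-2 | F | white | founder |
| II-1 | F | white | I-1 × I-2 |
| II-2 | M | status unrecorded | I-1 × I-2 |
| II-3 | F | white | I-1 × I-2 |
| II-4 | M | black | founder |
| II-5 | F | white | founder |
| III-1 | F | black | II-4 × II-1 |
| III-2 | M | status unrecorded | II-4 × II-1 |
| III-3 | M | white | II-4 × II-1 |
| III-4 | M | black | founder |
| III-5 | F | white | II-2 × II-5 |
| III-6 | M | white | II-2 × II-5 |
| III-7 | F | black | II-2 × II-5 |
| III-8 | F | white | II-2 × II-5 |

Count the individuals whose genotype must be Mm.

4

Obligate heterozygotes: II-1 is white so carries M and received m from I-1 (mm), so II-1 is Mm; II-3 is white so carries M and received m from I-1 (mm), so II-3 is Mm; II-5 is white so carries M and passed m to III-7 (mm), so II-5 is Mm; III-3 is white so carries M and received m from II-4 (mm), so III-3 is Mm.
Every other individual is either homozygous by phenotype or has at least one consistent homozygous assignment, so the count is 4.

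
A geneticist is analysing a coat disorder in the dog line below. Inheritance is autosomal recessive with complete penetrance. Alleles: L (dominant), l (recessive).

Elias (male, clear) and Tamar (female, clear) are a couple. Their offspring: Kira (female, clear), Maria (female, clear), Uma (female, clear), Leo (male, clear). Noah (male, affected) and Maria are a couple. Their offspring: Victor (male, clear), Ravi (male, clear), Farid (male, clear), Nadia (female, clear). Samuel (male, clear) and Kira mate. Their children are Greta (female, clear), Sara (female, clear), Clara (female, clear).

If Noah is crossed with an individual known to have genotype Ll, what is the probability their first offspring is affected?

1/2

Noah is affected, so Noah is ll.
The cross gives 1/2 Ll : 1/2 ll, so P(offspring is affected) = 1/2.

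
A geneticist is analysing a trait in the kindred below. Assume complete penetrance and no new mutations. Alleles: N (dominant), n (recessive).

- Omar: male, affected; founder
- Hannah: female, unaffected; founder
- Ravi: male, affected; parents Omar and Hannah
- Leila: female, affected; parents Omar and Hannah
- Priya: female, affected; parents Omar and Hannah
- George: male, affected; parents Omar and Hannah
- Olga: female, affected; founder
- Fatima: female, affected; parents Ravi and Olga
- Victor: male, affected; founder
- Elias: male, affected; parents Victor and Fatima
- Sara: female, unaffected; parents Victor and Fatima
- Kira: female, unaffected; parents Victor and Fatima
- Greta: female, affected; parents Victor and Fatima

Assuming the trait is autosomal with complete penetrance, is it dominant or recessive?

dominant

Victor and Fatima are both affected yet have an unaffected child Sara. Under a recessive model two affected parents are homozygous and every child would be affected, so the trait cannot be recessive.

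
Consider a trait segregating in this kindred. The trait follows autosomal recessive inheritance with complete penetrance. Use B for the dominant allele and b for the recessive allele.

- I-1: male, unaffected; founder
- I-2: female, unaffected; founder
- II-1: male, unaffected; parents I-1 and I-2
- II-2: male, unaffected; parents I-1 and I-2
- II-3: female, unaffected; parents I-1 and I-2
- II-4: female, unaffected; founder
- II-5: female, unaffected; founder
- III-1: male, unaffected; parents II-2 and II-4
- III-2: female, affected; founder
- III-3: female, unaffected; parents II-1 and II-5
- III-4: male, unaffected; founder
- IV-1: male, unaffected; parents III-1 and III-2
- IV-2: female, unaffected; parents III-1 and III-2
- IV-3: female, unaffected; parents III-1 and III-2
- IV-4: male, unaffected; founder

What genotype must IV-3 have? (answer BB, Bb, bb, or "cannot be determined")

From phenotype alone, IV-3 is BB or Bb.
IV-3 is unaffected so carries B and received b from III-2 (bb), so IV-3 is Bb.

Bb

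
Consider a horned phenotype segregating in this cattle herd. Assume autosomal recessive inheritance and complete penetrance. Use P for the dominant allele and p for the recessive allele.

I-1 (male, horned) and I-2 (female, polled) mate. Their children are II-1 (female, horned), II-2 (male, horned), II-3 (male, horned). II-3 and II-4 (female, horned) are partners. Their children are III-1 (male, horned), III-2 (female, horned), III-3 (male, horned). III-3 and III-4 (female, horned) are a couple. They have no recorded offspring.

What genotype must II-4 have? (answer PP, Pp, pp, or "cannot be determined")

II-4 is horned, so II-4 is pp.

pp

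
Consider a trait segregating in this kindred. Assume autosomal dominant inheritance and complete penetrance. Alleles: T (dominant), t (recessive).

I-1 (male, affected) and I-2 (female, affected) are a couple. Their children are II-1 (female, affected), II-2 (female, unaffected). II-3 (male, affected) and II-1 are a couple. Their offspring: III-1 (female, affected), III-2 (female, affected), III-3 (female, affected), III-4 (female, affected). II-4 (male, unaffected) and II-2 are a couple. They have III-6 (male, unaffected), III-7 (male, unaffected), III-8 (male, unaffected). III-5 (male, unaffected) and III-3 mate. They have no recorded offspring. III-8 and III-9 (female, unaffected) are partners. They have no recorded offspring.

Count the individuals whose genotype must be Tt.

2

Obligate heterozygotes: I-1 is affected so carries T and passed t to II-2 (tt), so I-1 is Tt; I-2 is affected so carries T and passed t to II-2 (tt), so I-2 is Tt.
Every other individual is either homozygous by phenotype or has at least one consistent homozygous assignment, so the count is 2.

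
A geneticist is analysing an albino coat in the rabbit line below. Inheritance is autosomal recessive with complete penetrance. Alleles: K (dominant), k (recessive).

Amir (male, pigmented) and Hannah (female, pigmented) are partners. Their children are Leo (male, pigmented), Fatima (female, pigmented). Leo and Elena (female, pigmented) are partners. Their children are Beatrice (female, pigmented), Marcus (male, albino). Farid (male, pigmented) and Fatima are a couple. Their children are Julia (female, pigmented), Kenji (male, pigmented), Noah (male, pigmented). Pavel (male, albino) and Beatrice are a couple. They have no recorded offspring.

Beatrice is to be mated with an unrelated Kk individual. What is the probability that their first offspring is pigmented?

5/6

Leo is pigmented so carries K and passed k to Marcus (kk), so Leo is Kk.
Elena is pigmented so carries K and passed k to Marcus (kk), so Elena is Kk.
Beatrice is a pigmented offspring of Leo (Kk) × Elena (Kk), whose cross gives 1/4 KK : 1/2 Kk : 1/4 kk; conditioning on being pigmented, Beatrice is KK with probability 1/3, Kk with probability 2/3.
Summing over parental genotype combinations, P(offspring is pigmented) = 1/3·1 + 2/3·3/4 = 5/6.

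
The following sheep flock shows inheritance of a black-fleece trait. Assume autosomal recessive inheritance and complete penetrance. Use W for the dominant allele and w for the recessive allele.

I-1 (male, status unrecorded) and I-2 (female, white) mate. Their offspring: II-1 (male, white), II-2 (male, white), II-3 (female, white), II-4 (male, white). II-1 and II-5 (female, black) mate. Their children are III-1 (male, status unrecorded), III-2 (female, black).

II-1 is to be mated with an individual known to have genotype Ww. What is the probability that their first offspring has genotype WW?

1/4

II-1 is white so carries W and passed w to III-2 (ww), so II-1 is Ww.
The cross gives 1/4 WW : 1/2 Ww : 1/4 ww, so P(offspring has genotype WW) = 1/4.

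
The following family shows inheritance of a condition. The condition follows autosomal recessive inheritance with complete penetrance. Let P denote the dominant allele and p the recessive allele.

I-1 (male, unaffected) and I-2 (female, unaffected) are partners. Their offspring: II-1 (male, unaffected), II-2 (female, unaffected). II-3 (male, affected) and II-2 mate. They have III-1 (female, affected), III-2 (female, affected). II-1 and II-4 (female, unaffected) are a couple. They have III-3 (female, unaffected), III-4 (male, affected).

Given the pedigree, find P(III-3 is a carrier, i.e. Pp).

2/3

II-1 is unaffected so carries P and passed p to III-4 (pp), so II-1 is Pp.
II-4 is unaffected so carries P and passed p to III-4 (pp), so II-4 is Pp.
Their cross gives offspring ratios 1/4 PP : 1/2 Pp : 1/4 pp. Conditioning on III-3 being unaffected, P(Pp) = 1/2 / 3/4 = 2/3.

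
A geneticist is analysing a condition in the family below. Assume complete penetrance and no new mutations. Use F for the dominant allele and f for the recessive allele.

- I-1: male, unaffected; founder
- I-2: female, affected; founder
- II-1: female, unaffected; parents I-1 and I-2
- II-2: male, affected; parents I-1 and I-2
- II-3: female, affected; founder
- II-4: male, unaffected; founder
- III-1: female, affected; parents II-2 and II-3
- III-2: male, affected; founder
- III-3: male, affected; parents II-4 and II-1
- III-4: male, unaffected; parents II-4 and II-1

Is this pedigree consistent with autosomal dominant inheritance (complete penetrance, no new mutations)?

Under autosomal dominant, III-3 (affected, male) cannot arise from II-4 (unaffected) × II-1 (unaffected).

No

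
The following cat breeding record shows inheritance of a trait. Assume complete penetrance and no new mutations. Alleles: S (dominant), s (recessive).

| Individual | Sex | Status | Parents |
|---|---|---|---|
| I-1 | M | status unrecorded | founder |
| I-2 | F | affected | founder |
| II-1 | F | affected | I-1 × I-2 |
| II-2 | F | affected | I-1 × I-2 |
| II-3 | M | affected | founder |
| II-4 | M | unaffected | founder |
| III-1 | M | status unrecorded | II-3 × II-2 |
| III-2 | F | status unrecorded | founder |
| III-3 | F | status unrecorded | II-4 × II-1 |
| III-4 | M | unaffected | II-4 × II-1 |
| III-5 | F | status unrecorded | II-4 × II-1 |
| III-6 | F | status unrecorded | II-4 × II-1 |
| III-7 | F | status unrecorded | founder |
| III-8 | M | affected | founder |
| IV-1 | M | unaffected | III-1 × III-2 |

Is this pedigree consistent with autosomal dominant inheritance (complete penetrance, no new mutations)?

Yes

A consistent assignment under autosomal dominant exists: I-1 SS, I-2 Ss, II-1 Ss, II-2 SS, II-3 Ss, II-4 ss, III-1 Ss, III-2 Ss, III-3 Ss, III-4 ss, III-5 Ss, III-6 Ss, III-7 SS, III-8 SS, IV-1 ss.
In this assignment every recorded phenotype matches its genotype and every non-founder's genotype is obtainable from its parents' genotypes, so the pedigree is consistent.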